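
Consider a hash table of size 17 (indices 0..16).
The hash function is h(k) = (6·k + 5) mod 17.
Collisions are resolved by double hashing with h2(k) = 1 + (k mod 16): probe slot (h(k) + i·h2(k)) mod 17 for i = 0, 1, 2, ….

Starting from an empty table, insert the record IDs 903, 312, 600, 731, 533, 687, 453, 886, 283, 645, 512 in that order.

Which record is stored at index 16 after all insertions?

903 hashes to 0; slot 0 is free => place at 0.
312 hashes to 7; slot 7 is free => place at 7.
600 hashes to 1; slot 1 is free => place at 1.
731 hashes to 5; slot 5 is free => place at 5.
533 hashes to 7, h2=6; 7 taken => place at 13.
687 hashes to 13, h2=16; 13 taken => place at 12.
453 hashes to 3; slot 3 is free => place at 3.
886 hashes to 0, h2=7; 0,7 taken => place at 14.
283 hashes to 3, h2=12; 3 taken => place at 15.
645 hashes to 16; slot 16 is free => place at 16.
512 hashes to 0, h2=1; 0,1 taken => place at 2.
Table: [903, 600, 512, 453, ., 731, ., 312, ., ., ., ., 687, 533, 886, 283, 645]

645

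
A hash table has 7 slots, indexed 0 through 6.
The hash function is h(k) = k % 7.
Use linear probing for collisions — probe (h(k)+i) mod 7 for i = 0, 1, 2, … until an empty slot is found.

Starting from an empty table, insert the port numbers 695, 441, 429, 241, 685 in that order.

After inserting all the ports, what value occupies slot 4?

241

695 hashes to 2; slot 2 is free → place at 2.
441 hashes to 0; slot 0 is free → place at 0.
429 hashes to 2; 2 taken → place at 3.
241 hashes to 3; 3 taken → place at 4.
685 hashes to 6; slot 6 is free → place at 6.
Table: [441, _, 695, 429, 241, _, 685]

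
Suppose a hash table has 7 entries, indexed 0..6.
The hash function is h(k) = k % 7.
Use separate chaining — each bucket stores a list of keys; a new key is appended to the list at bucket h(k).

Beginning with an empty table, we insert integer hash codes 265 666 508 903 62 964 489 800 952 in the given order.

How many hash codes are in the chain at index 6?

265 → bucket 6
666 → bucket 1
508 → bucket 4
903 → bucket 0
62 → bucket 6 (collision)
964 → bucket 5
489 → bucket 6 (collision)
800 → bucket 2
952 → bucket 0 (collision)
Final buckets:
0: 903 -> 952
1: 666
2: 800
3: ∅
4: 508
5: 964
6: 265 -> 62 -> 489

3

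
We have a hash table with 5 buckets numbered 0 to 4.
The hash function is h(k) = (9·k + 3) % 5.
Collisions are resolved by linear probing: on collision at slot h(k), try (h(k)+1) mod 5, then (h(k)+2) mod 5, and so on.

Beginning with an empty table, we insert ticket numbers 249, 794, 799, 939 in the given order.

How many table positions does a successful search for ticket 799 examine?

Insert 249: h=4, slot 4 empty => index 4.
Insert 794: h=4, slot 4 occupied => index 0.
Insert 799: h=4, slots 4,0 occupied => index 1.
Insert 939: h=4, slots 4,0,1 occupied => index 2.
Table: [794, 799, 939, -, 249]
Lookup 799: h=4, probe 4,0,1 → found at 1.

3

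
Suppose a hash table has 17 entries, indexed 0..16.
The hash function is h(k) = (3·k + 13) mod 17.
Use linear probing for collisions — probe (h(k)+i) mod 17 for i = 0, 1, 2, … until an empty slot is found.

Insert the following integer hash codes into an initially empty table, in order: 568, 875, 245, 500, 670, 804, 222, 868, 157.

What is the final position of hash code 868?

5

568: h=0 -> slot 0
875: h=3 -> slot 3
245: h=0, probe 0,1 -> slot 1
500: h=0, probe 0,1,2 -> slot 2
670: h=0, probe 0,1,2,3,4 -> slot 4
804: h=11 -> slot 11
222: h=16 -> slot 16
868: h=16, probe 16,0,1,2,3,4,5 -> slot 5
157: h=8 -> slot 8
Table: [568, 245, 500, 875, 670, 868, ., ., 157, ., ., 804, ., ., ., ., 222]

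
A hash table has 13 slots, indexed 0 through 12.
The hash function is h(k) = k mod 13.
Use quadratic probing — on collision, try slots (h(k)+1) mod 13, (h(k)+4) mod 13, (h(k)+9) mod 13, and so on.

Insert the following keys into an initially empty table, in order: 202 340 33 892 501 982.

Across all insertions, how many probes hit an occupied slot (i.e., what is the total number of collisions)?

202: h=7 -> slot 7
340: h=2 -> slot 2
33: h=7, probe 7,8 -> slot 8
892: h=8, probe 8,9 -> slot 9
501: h=7, probe 7,8,11 -> slot 11
982: h=7, probe 7,8,11,3 -> slot 3
Table: [∅, ∅, 340, 982, ∅, ∅, ∅, 202, 33, 892, ∅, 501, ∅]

7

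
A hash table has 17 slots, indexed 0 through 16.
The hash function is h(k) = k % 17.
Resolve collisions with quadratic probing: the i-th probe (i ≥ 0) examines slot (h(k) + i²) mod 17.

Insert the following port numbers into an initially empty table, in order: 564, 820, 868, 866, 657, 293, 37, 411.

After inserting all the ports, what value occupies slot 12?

Insert 564: h=3, slot 3 empty → index 3.
Insert 820: h=4, slot 4 empty → index 4.
Insert 868: h=1, slot 1 empty → index 1.
Insert 866: h=16, slot 16 empty → index 16.
Insert 657: h=11, slot 11 empty → index 11.
Insert 293: h=4, slot 4 occupied → index 5.
Insert 37: h=3, slots 3,4 occupied → index 7.
Insert 411: h=3, slots 3,4,7 occupied → index 12.
Table: [-, 868, -, 564, 820, 293, -, 37, -, -, -, 657, 411, -, -, -, 866]

411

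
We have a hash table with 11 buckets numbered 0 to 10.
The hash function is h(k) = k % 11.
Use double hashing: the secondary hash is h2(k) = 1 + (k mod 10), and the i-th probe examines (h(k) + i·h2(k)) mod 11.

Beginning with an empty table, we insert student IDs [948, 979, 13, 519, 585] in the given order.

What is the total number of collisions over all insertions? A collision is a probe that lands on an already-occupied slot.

948: h=2 → slot 2
979: h=0 → slot 0
13: h=2, h2=4, probe 2,6 → slot 6
519: h=2, h2=10, probe 2,1 → slot 1
585: h=2, h2=6, probe 2,8 → slot 8
Table: [979, 519, 948, ∅, ∅, ∅, 13, ∅, 585, ∅, ∅]

3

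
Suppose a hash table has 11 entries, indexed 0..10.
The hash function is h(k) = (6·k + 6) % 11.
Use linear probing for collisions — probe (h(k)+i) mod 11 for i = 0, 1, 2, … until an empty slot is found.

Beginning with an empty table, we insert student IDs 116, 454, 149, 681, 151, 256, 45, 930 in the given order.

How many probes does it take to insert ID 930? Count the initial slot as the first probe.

8

116 hashes to 9; slot 9 is free → place at 9.
454 hashes to 2; slot 2 is free → place at 2.
149 hashes to 9; 9 taken → place at 10.
681 hashes to 0; slot 0 is free → place at 0.
151 hashes to 10; 10,0 taken → place at 1.
256 hashes to 2; 2 taken → place at 3.
45 hashes to 1; 1,2,3 taken → place at 4.
930 hashes to 9; 9,10,0,1,2,3,4 taken → place at 5.
Table: [681, 151, 454, 256, 45, 930, ., ., ., 116, 149]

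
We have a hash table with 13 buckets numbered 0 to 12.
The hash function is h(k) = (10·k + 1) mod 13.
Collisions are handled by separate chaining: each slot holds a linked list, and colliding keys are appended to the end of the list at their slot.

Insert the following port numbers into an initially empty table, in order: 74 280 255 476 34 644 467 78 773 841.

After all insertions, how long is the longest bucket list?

3

Insert 74: h=0, bucket 0 empty → new chain.
Insert 280: h=6, bucket 6 empty → new chain.
Insert 255: h=3, bucket 3 empty → new chain.
Insert 476: h=3, bucket 3 nonempty → append to chain.
Insert 34: h=3, bucket 3 nonempty → append to chain.
Insert 644: h=6, bucket 6 nonempty → append to chain.
Insert 467: h=4, bucket 4 empty → new chain.
Insert 78: h=1, bucket 1 empty → new chain.
Insert 773: h=9, bucket 9 empty → new chain.
Insert 841: h=0, bucket 0 nonempty → append to chain.
Final buckets:
0: 74 -> 841
1: 78
2: —
3: 255 -> 476 -> 34
4: 467
5: —
6: 280 -> 644
7: —
8: —
9: 773
10: —
11: —
12: —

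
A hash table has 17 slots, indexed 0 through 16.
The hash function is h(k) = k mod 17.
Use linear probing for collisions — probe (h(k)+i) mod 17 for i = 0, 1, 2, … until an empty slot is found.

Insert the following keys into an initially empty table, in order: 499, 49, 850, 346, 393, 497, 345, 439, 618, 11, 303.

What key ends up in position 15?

49

499: h=6 => slot 6
49: h=15 => slot 15
850: h=0 => slot 0
346: h=6, probe 6,7 => slot 7
393: h=2 => slot 2
497: h=4 => slot 4
345: h=5 => slot 5
439: h=14 => slot 14
618: h=6, probe 6,7,8 => slot 8
11: h=11 => slot 11
303: h=14, probe 14,15,16 => slot 16
Table: [850, ∅, 393, ∅, 497, 345, 499, 346, 618, ∅, ∅, 11, ∅, ∅, 439, 49, 303]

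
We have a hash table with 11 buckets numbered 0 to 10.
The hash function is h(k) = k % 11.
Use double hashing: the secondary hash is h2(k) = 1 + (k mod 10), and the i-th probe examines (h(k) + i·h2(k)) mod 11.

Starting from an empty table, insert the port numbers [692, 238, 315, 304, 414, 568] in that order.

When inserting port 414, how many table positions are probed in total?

3

692 hashes to 10; slot 10 is free → place at 10.
238 hashes to 7; slot 7 is free → place at 7.
315 hashes to 7, h2=6; 7 taken → place at 2.
304 hashes to 7, h2=5; 7 taken → place at 1.
414 hashes to 7, h2=5; 7,1 taken → place at 6.
568 hashes to 7, h2=9; 7 taken → place at 5.
Table: [_, 304, 315, _, _, 568, 414, 238, _, _, 692]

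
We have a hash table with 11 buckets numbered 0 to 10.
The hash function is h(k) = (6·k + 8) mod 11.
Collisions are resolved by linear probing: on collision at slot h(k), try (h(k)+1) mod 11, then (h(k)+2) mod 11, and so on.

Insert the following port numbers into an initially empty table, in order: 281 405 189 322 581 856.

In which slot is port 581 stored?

281: h=0 => slot 0
405: h=7 => slot 7
189: h=9 => slot 9
322: h=4 => slot 4
581: h=7, probe 7,8 => slot 8
856: h=7, probe 7,8,9,10 => slot 10
Table: [281, ∅, ∅, ∅, 322, ∅, ∅, 405, 581, 189, 856]

8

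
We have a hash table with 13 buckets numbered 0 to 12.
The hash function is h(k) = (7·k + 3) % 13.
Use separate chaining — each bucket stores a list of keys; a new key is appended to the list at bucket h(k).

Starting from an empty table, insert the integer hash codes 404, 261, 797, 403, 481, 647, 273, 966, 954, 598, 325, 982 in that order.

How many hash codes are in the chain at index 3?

5

404 → bucket 10
261 → bucket 10 (collision)
797 → bucket 5
403 → bucket 3
481 → bucket 3 (collision)
647 → bucket 8
273 → bucket 3 (collision)
966 → bucket 5 (collision)
954 → bucket 12
598 → bucket 3 (collision)
325 → bucket 3 (collision)
982 → bucket 0
Final buckets:
0: 982
1: _
2: _
3: 403 -> 481 -> 273 -> 598 -> 325
4: _
5: 797 -> 966
6: _
7: _
8: 647
9: _
10: 404 -> 261
11: _
12: 954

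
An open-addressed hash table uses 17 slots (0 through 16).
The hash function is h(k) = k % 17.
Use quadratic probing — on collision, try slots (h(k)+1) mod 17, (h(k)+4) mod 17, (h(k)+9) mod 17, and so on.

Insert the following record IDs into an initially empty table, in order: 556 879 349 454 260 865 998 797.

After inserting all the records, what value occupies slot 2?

556 hashes to 12; slot 12 is free → place at 12.
879 hashes to 12; 12 taken → place at 13.
349 hashes to 9; slot 9 is free → place at 9.
454 hashes to 12; 12,13 taken → place at 16.
260 hashes to 5; slot 5 is free → place at 5.
865 hashes to 15; slot 15 is free → place at 15.
998 hashes to 12; 12,13,16 taken → place at 4.
797 hashes to 15; 15,16 taken → place at 2.
Table: [., ., 797, ., 998, 260, ., ., ., 349, ., ., 556, 879, ., 865, 454]

797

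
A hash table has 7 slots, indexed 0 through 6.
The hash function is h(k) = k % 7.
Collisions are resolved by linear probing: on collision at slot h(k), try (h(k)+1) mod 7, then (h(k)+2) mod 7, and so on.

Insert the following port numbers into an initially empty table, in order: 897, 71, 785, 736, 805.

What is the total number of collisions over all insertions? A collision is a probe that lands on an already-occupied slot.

897 hashes to 1; slot 1 is free => place at 1.
71 hashes to 1; 1 taken => place at 2.
785 hashes to 1; 1,2 taken => place at 3.
736 hashes to 1; 1,2,3 taken => place at 4.
805 hashes to 0; slot 0 is free => place at 0.
Table: [805, 897, 71, 785, 736, _, _]

6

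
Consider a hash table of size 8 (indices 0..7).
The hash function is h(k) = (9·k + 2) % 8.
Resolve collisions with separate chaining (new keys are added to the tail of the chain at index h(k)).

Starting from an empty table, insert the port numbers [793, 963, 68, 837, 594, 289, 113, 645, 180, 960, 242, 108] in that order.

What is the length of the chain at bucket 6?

3

793 → bucket 3
963 → bucket 5
68 → bucket 6
837 → bucket 7
594 → bucket 4
289 → bucket 3 (collision)
113 → bucket 3 (collision)
645 → bucket 7 (collision)
180 → bucket 6 (collision)
960 → bucket 2
242 → bucket 4 (collision)
108 → bucket 6 (collision)
Final buckets:
0: _
1: _
2: 960
3: 793 -> 289 -> 113
4: 594 -> 242
5: 963
6: 68 -> 180 -> 108
7: 837 -> 645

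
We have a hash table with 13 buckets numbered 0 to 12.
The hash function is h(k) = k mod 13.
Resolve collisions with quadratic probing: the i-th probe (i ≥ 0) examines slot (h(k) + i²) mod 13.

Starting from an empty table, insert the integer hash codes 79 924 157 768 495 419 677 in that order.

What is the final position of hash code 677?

Insert 79: h=1, slot 1 empty -> index 1.
Insert 924: h=1, slot 1 occupied -> index 2.
Insert 157: h=1, slots 1,2 occupied -> index 5.
Insert 768: h=1, slots 1,2,5 occupied -> index 10.
Insert 495: h=1, slots 1,2,5,10 occupied -> index 4.
Insert 419: h=3, slot 3 empty -> index 3.
Insert 677: h=1, slots 1,2,5,10,4 occupied -> index 0.
Table: [677, 79, 924, 419, 495, 157, —, —, —, —, 768, —, —]

0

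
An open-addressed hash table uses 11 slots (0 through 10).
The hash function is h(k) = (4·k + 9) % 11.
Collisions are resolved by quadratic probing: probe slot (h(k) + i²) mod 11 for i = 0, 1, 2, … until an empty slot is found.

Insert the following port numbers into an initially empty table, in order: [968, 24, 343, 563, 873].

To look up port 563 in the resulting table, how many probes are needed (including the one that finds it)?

3

968 hashes to 9; slot 9 is free → place at 9.
24 hashes to 6; slot 6 is free → place at 6.
343 hashes to 6; 6 taken → place at 7.
563 hashes to 6; 6,7 taken → place at 10.
873 hashes to 3; slot 3 is free → place at 3.
Table: [∅, ∅, ∅, 873, ∅, ∅, 24, 343, ∅, 968, 563]
Lookup 563: h=6, probe 6,7,10 → found at 10.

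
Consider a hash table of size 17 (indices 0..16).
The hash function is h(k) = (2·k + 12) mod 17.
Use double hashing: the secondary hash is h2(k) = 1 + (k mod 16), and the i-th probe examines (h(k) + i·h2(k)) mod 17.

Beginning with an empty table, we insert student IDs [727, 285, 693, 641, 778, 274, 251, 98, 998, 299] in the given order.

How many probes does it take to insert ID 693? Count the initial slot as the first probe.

727 hashes to 4; slot 4 is free → place at 4.
285 hashes to 4, h2=14; 4 taken → place at 1.
693 hashes to 4, h2=6; 4 taken → place at 10.
641 hashes to 2; slot 2 is free → place at 2.
778 hashes to 4, h2=11; 4 taken → place at 15.
274 hashes to 16; slot 16 is free → place at 16.
251 hashes to 4, h2=12; 4,16 taken → place at 11.
98 hashes to 4, h2=3; 4 taken → place at 7.
998 hashes to 2, h2=7; 2 taken → place at 9.
299 hashes to 15, h2=12; 15,10 taken → place at 5.
Table: [_, 285, 641, _, 727, 299, _, 98, _, 998, 693, 251, _, _, _, 778, 274]

2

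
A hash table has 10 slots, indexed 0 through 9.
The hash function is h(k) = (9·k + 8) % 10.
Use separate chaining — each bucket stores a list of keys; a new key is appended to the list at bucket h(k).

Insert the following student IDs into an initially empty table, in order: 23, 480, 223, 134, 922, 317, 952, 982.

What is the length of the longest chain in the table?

23 → bucket 5
480 → bucket 8
223 → bucket 5 (collision)
134 → bucket 4
922 → bucket 6
317 → bucket 1
952 → bucket 6 (collision)
982 → bucket 6 (collision)
Final buckets:
0: —
1: 317
2: —
3: —
4: 134
5: 23 -> 223
6: 922 -> 952 -> 982
7: —
8: 480
9: —

3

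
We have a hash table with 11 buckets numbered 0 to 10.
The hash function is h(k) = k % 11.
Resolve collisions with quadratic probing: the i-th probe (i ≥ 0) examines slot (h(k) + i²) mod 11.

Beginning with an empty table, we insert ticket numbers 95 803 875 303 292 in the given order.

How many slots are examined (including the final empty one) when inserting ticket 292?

95: h=7 => slot 7
803: h=0 => slot 0
875: h=6 => slot 6
303: h=6, probe 6,7,10 => slot 10
292: h=6, probe 6,7,10,4 => slot 4
Table: [803, —, —, —, 292, —, 875, 95, —, —, 303]

4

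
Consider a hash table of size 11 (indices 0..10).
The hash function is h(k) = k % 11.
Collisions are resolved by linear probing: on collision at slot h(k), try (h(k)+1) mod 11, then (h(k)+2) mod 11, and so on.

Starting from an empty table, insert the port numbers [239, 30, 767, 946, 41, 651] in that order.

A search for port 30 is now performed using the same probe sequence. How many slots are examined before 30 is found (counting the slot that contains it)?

239 hashes to 8; slot 8 is free → place at 8.
30 hashes to 8; 8 taken → place at 9.
767 hashes to 8; 8,9 taken → place at 10.
946 hashes to 0; slot 0 is free → place at 0.
41 hashes to 8; 8,9,10,0 taken → place at 1.
651 hashes to 2; slot 2 is free → place at 2.
Table: [946, 41, 651, —, —, —, —, —, 239, 30, 767]
Lookup 30: h=8, probe 8,9 → found at 9.

2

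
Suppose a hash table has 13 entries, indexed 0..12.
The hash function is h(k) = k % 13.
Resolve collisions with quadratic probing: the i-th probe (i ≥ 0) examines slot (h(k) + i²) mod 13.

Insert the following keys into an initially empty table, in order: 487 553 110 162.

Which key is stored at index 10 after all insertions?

110

Insert 487: h=6, slot 6 empty -> index 6.
Insert 553: h=7, slot 7 empty -> index 7.
Insert 110: h=6, slots 6,7 occupied -> index 10.
Insert 162: h=6, slots 6,7,10 occupied -> index 2.
Table: [—, —, 162, —, —, —, 487, 553, —, —, 110, —, —]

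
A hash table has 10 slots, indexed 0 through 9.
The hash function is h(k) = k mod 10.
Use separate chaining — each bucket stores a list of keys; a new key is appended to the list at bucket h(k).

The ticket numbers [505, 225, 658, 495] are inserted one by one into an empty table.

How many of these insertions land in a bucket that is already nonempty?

505 → bucket 5
225 → bucket 5 (collision)
658 → bucket 8
495 → bucket 5 (collision)
Final buckets:
0: ∅
1: ∅
2: ∅
3: ∅
4: ∅
5: 505 -> 225 -> 495
6: ∅
7: ∅
8: 658
9: ∅

2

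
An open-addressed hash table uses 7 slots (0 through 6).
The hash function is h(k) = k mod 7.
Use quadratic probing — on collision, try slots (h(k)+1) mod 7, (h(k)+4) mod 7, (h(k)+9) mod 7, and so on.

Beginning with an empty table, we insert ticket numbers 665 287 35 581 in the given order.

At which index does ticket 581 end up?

665: h=0 => slot 0
287: h=0, probe 0,1 => slot 1
35: h=0, probe 0,1,4 => slot 4
581: h=0, probe 0,1,4,2 => slot 2
Table: [665, 287, 581, —, 35, —, —]

2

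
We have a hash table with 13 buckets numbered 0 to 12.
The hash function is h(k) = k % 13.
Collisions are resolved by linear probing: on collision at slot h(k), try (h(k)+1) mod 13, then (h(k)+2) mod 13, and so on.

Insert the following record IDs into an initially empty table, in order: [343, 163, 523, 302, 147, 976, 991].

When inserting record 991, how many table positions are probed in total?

Insert 343: h=5, slot 5 empty -> index 5.
Insert 163: h=7, slot 7 empty -> index 7.
Insert 523: h=3, slot 3 empty -> index 3.
Insert 302: h=3, slot 3 occupied -> index 4.
Insert 147: h=4, slots 4,5 occupied -> index 6.
Insert 976: h=1, slot 1 empty -> index 1.
Insert 991: h=3, slots 3,4,5,6,7 occupied -> index 8.
Table: [-, 976, -, 523, 302, 343, 147, 163, 991, -, -, -, -]

6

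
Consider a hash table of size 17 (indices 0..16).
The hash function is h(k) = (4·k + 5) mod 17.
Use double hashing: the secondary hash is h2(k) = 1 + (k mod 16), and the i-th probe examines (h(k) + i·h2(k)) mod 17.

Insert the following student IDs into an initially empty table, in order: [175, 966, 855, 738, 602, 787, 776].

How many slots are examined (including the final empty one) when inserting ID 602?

3

175 hashes to 8; slot 8 is free -> place at 8.
966 hashes to 10; slot 10 is free -> place at 10.
855 hashes to 8, h2=8; 8 taken -> place at 16.
738 hashes to 16, h2=3; 16 taken -> place at 2.
602 hashes to 16, h2=11; 16,10 taken -> place at 4.
787 hashes to 8, h2=4; 8 taken -> place at 12.
776 hashes to 15; slot 15 is free -> place at 15.
Table: [_, _, 738, _, 602, _, _, _, 175, _, 966, _, 787, _, _, 776, 855]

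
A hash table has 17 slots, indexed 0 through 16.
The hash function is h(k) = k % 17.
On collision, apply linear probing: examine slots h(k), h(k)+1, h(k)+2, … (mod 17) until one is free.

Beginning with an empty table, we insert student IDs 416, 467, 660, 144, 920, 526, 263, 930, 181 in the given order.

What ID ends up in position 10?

144

416 hashes to 8; slot 8 is free => place at 8.
467 hashes to 8; 8 taken => place at 9.
660 hashes to 14; slot 14 is free => place at 14.
144 hashes to 8; 8,9 taken => place at 10.
920 hashes to 2; slot 2 is free => place at 2.
526 hashes to 16; slot 16 is free => place at 16.
263 hashes to 8; 8,9,10 taken => place at 11.
930 hashes to 12; slot 12 is free => place at 12.
181 hashes to 11; 11,12 taken => place at 13.
Table: [∅, ∅, 920, ∅, ∅, ∅, ∅, ∅, 416, 467, 144, 263, 930, 181, 660, ∅, 526]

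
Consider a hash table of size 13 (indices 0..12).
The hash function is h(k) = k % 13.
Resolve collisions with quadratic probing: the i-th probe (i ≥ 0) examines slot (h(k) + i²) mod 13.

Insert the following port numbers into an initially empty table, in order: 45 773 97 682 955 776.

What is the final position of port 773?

7

Insert 45: h=6, slot 6 empty → index 6.
Insert 773: h=6, slot 6 occupied → index 7.
Insert 97: h=6, slots 6,7 occupied → index 10.
Insert 682: h=6, slots 6,7,10 occupied → index 2.
Insert 955: h=6, slots 6,7,10,2 occupied → index 9.
Insert 776: h=9, slots 9,10 occupied → index 0.
Table: [776, _, 682, _, _, _, 45, 773, _, 955, 97, _, _]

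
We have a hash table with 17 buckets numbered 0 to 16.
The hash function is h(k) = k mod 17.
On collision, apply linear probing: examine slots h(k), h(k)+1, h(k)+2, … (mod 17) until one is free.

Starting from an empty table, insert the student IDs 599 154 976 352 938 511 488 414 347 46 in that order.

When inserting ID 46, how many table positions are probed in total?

Insert 599: h=4, slot 4 empty => index 4.
Insert 154: h=1, slot 1 empty => index 1.
Insert 976: h=7, slot 7 empty => index 7.
Insert 352: h=12, slot 12 empty => index 12.
Insert 938: h=3, slot 3 empty => index 3.
Insert 511: h=1, slot 1 occupied => index 2.
Insert 488: h=12, slot 12 occupied => index 13.
Insert 414: h=6, slot 6 empty => index 6.
Insert 347: h=7, slot 7 occupied => index 8.
Insert 46: h=12, slots 12,13 occupied => index 14.
Table: [-, 154, 511, 938, 599, -, 414, 976, 347, -, -, -, 352, 488, 46, -, -]

3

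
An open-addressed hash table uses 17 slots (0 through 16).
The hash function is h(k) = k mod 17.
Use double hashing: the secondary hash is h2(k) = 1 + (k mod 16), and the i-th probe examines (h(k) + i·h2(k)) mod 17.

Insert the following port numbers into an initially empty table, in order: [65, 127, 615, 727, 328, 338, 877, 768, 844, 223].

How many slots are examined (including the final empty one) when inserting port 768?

2

65: h=14 -> slot 14
127: h=8 -> slot 8
615: h=3 -> slot 3
727: h=13 -> slot 13
328: h=5 -> slot 5
338: h=15 -> slot 15
877: h=10 -> slot 10
768: h=3, h2=1, probe 3,4 -> slot 4
844: h=11 -> slot 11
223: h=2 -> slot 2
Table: [∅, ∅, 223, 615, 768, 328, ∅, ∅, 127, ∅, 877, 844, ∅, 727, 65, 338, ∅]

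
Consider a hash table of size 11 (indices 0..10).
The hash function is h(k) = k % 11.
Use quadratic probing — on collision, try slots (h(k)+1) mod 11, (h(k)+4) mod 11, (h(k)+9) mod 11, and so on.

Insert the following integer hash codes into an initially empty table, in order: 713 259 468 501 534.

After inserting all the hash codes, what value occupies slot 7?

713: h=9 → slot 9
259: h=6 → slot 6
468: h=6, probe 6,7 → slot 7
501: h=6, probe 6,7,10 → slot 10
534: h=6, probe 6,7,10,4 → slot 4
Table: [., ., ., ., 534, ., 259, 468, ., 713, 501]

468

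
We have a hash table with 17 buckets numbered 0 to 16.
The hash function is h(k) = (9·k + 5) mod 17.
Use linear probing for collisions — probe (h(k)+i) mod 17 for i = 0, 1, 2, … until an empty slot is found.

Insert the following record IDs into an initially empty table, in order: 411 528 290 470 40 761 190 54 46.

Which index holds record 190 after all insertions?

411: h=15 -> slot 15
528: h=14 -> slot 14
290: h=14, probe 14,15,16 -> slot 16
470: h=2 -> slot 2
40: h=8 -> slot 8
761: h=3 -> slot 3
190: h=15, probe 15,16,0 -> slot 0
54: h=15, probe 15,16,0,1 -> slot 1
46: h=11 -> slot 11
Table: [190, 54, 470, 761, —, —, —, —, 40, —, —, 46, —, —, 528, 411, 290]

0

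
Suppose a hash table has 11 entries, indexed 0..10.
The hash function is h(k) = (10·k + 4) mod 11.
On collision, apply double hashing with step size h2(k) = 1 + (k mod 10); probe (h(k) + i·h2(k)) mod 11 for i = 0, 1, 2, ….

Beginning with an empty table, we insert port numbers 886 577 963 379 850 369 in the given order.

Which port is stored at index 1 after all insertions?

886: h=9 -> slot 9
577: h=10 -> slot 10
963: h=9, h2=4, probe 9,2 -> slot 2
379: h=10, h2=10, probe 10,9,8 -> slot 8
850: h=1 -> slot 1
369: h=9, h2=10, probe 9,8,7 -> slot 7
Table: [_, 850, 963, _, _, _, _, 369, 379, 886, 577]

850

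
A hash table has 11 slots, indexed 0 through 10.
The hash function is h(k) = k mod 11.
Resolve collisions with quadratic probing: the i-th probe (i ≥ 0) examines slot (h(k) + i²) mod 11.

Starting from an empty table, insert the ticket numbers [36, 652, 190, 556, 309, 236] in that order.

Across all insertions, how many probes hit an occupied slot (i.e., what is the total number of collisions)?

36: h=3 -> slot 3
652: h=3, probe 3,4 -> slot 4
190: h=3, probe 3,4,7 -> slot 7
556: h=6 -> slot 6
309: h=1 -> slot 1
236: h=5 -> slot 5
Table: [∅, 309, ∅, 36, 652, 236, 556, 190, ∅, ∅, ∅]

3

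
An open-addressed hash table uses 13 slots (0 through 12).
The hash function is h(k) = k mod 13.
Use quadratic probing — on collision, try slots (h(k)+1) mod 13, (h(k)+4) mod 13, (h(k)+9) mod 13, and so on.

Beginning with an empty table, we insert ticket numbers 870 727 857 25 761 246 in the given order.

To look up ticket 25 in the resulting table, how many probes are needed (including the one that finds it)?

4

870 hashes to 12; slot 12 is free => place at 12.
727 hashes to 12; 12 taken => place at 0.
857 hashes to 12; 12,0 taken => place at 3.
25 hashes to 12; 12,0,3 taken => place at 8.
761 hashes to 7; slot 7 is free => place at 7.
246 hashes to 12; 12,0,3,8 taken => place at 2.
Table: [727, ∅, 246, 857, ∅, ∅, ∅, 761, 25, ∅, ∅, ∅, 870]
Lookup 25: h=12, probe 12,0,3,8 → found at 8.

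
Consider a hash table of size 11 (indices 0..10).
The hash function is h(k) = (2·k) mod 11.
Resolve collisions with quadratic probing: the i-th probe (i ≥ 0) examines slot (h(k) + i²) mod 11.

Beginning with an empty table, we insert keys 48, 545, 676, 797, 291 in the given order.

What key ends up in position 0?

48: h=8 → slot 8
545: h=1 → slot 1
676: h=10 → slot 10
797: h=10, probe 10,0 → slot 0
291: h=10, probe 10,0,3 → slot 3
Table: [797, 545, —, 291, —, —, —, —, 48, —, 676]

797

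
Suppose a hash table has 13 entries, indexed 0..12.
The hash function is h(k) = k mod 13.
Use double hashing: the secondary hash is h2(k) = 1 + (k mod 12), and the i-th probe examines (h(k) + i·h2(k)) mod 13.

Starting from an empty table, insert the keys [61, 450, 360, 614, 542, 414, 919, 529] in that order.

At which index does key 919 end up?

Insert 61: h=9, slot 9 empty -> index 9.
Insert 450: h=8, slot 8 empty -> index 8.
Insert 360: h=9, h2=1, slot 9 occupied -> index 10.
Insert 614: h=3, slot 3 empty -> index 3.
Insert 542: h=9, h2=3, slot 9 occupied -> index 12.
Insert 414: h=11, slot 11 empty -> index 11.
Insert 919: h=9, h2=8, slot 9 occupied -> index 4.
Insert 529: h=9, h2=2, slots 9,11 occupied -> index 0.
Table: [529, —, —, 614, 919, —, —, —, 450, 61, 360, 414, 542]

4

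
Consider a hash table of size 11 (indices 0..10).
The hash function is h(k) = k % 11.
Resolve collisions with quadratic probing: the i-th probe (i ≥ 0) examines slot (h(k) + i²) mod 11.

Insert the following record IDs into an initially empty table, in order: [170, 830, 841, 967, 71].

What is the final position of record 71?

3

170: h=5 → slot 5
830: h=5, probe 5,6 → slot 6
841: h=5, probe 5,6,9 → slot 9
967: h=10 → slot 10
71: h=5, probe 5,6,9,3 → slot 3
Table: [-, -, -, 71, -, 170, 830, -, -, 841, 967]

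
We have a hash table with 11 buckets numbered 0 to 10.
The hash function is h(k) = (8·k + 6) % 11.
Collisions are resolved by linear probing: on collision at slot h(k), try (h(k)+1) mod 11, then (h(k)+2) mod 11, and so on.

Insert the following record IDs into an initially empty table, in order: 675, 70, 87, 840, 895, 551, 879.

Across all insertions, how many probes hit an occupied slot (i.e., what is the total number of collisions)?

7

675: h=5 -> slot 5
70: h=5, probe 5,6 -> slot 6
87: h=9 -> slot 9
840: h=5, probe 5,6,7 -> slot 7
895: h=5, probe 5,6,7,8 -> slot 8
551: h=3 -> slot 3
879: h=9, probe 9,10 -> slot 10
Table: [_, _, _, 551, _, 675, 70, 840, 895, 87, 879]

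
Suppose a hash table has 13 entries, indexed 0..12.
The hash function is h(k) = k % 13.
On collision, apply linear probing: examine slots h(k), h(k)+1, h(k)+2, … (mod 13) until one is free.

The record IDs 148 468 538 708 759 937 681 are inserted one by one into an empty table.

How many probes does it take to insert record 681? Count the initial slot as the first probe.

148: h=5 => slot 5
468: h=0 => slot 0
538: h=5, probe 5,6 => slot 6
708: h=6, probe 6,7 => slot 7
759: h=5, probe 5,6,7,8 => slot 8
937: h=1 => slot 1
681: h=5, probe 5,6,7,8,9 => slot 9
Table: [468, 937, —, —, —, 148, 538, 708, 759, 681, —, —, —]

5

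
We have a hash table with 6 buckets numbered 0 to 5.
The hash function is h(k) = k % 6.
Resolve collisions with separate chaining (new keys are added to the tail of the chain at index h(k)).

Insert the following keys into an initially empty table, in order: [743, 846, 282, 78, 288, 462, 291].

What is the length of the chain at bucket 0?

Insert 743: h=5, bucket 5 empty -> new chain.
Insert 846: h=0, bucket 0 empty -> new chain.
Insert 282: h=0, bucket 0 nonempty -> append to chain.
Insert 78: h=0, bucket 0 nonempty -> append to chain.
Insert 288: h=0, bucket 0 nonempty -> append to chain.
Insert 462: h=0, bucket 0 nonempty -> append to chain.
Insert 291: h=3, bucket 3 empty -> new chain.
Final buckets:
0: 846 -> 282 -> 78 -> 288 -> 462
1: ∅
2: ∅
3: 291
4: ∅
5: 743

5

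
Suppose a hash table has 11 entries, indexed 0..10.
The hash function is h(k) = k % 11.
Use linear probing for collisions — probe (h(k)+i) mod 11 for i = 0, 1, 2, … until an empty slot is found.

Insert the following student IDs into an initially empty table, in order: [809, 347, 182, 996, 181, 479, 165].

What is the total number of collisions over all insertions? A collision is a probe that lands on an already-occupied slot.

10

809: h=6 => slot 6
347: h=6, probe 6,7 => slot 7
182: h=6, probe 6,7,8 => slot 8
996: h=6, probe 6,7,8,9 => slot 9
181: h=5 => slot 5
479: h=6, probe 6,7,8,9,10 => slot 10
165: h=0 => slot 0
Table: [165, -, -, -, -, 181, 809, 347, 182, 996, 479]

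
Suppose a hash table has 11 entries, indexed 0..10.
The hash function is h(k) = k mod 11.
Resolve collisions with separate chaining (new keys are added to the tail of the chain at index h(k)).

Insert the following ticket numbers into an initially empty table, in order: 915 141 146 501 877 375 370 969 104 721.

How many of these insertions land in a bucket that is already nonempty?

2

Insert 915: h=2, bucket 2 empty -> new chain.
Insert 141: h=9, bucket 9 empty -> new chain.
Insert 146: h=3, bucket 3 empty -> new chain.
Insert 501: h=6, bucket 6 empty -> new chain.
Insert 877: h=8, bucket 8 empty -> new chain.
Insert 375: h=1, bucket 1 empty -> new chain.
Insert 370: h=7, bucket 7 empty -> new chain.
Insert 969: h=1, bucket 1 nonempty -> append to chain.
Insert 104: h=5, bucket 5 empty -> new chain.
Insert 721: h=6, bucket 6 nonempty -> append to chain.
Final buckets:
0: —
1: 375 -> 969
2: 915
3: 146
4: —
5: 104
6: 501 -> 721
7: 370
8: 877
9: 141
10: —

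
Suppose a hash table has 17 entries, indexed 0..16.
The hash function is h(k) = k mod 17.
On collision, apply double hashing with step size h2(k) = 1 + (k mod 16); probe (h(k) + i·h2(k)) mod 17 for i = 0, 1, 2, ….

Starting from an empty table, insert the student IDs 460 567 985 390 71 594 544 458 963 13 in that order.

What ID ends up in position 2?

594

460 hashes to 1; slot 1 is free -> place at 1.
567 hashes to 6; slot 6 is free -> place at 6.
985 hashes to 16; slot 16 is free -> place at 16.
390 hashes to 16, h2=7; 16,6 taken -> place at 13.
71 hashes to 3; slot 3 is free -> place at 3.
594 hashes to 16, h2=3; 16 taken -> place at 2.
544 hashes to 0; slot 0 is free -> place at 0.
458 hashes to 16, h2=11; 16 taken -> place at 10.
963 hashes to 11; slot 11 is free -> place at 11.
13 hashes to 13, h2=14; 13,10 taken -> place at 7.
Table: [544, 460, 594, 71, ., ., 567, 13, ., ., 458, 963, ., 390, ., ., 985]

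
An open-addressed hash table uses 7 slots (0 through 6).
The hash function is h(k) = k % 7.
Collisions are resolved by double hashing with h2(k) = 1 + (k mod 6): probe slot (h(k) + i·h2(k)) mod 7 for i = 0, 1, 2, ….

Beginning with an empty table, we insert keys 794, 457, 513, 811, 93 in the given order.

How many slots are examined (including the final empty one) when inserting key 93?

4

794 hashes to 3; slot 3 is free => place at 3.
457 hashes to 2; slot 2 is free => place at 2.
513 hashes to 2, h2=4; 2 taken => place at 6.
811 hashes to 6, h2=2; 6 taken => place at 1.
93 hashes to 2, h2=4; 2,6,3 taken => place at 0.
Table: [93, 811, 457, 794, _, _, 513]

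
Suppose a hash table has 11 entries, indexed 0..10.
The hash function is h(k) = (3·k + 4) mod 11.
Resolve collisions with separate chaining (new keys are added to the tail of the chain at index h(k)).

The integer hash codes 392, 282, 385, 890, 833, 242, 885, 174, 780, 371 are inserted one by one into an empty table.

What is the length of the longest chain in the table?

2

Insert 392: h=3, bucket 3 empty → new chain.
Insert 282: h=3, bucket 3 nonempty → append to chain.
Insert 385: h=4, bucket 4 empty → new chain.
Insert 890: h=1, bucket 1 empty → new chain.
Insert 833: h=6, bucket 6 empty → new chain.
Insert 242: h=4, bucket 4 nonempty → append to chain.
Insert 885: h=8, bucket 8 empty → new chain.
Insert 174: h=9, bucket 9 empty → new chain.
Insert 780: h=1, bucket 1 nonempty → append to chain.
Insert 371: h=6, bucket 6 nonempty → append to chain.
Final buckets:
0: —
1: 890 -> 780
2: —
3: 392 -> 282
4: 385 -> 242
5: —
6: 833 -> 371
7: —
8: 885
9: 174
10: —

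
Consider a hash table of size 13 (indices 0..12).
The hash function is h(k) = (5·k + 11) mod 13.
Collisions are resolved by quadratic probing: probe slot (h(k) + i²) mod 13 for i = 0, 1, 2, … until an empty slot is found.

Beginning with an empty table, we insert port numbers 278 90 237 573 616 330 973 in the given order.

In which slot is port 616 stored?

11

Insert 278: h=10, slot 10 empty → index 10.
Insert 90: h=6, slot 6 empty → index 6.
Insert 237: h=0, slot 0 empty → index 0.
Insert 573: h=3, slot 3 empty → index 3.
Insert 616: h=10, slot 10 occupied → index 11.
Insert 330: h=10, slots 10,11 occupied → index 1.
Insert 973: h=1, slot 1 occupied → index 2.
Table: [237, 330, 973, 573, ., ., 90, ., ., ., 278, 616, .]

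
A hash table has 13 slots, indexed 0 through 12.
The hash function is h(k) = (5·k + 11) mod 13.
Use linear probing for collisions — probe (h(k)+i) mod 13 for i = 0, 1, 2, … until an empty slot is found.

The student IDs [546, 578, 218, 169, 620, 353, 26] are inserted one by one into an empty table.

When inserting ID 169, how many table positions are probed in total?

546: h=11 → slot 11
578: h=2 → slot 2
218: h=9 → slot 9
169: h=11, probe 11,12 → slot 12
620: h=4 → slot 4
353: h=8 → slot 8
26: h=11, probe 11,12,0 → slot 0
Table: [26, ., 578, ., 620, ., ., ., 353, 218, ., 546, 169]

2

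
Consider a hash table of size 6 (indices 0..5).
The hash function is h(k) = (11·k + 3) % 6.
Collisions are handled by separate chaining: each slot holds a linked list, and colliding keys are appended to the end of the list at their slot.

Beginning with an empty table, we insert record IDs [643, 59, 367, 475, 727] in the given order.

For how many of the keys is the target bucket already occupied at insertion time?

3

Insert 643: h=2, bucket 2 empty → new chain.
Insert 59: h=4, bucket 4 empty → new chain.
Insert 367: h=2, bucket 2 nonempty → append to chain.
Insert 475: h=2, bucket 2 nonempty → append to chain.
Insert 727: h=2, bucket 2 nonempty → append to chain.
Final buckets:
0: -
1: -
2: 643 -> 367 -> 475 -> 727
3: -
4: 59
5: -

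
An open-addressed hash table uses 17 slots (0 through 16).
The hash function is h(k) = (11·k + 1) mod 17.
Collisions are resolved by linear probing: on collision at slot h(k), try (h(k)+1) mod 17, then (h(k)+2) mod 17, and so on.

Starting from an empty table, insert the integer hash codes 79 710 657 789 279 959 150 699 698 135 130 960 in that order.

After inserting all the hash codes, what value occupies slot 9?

960

79: h=3 → slot 3
710: h=8 → slot 8
657: h=3, probe 3,4 → slot 4
789: h=10 → slot 10
279: h=10, probe 10,11 → slot 11
959: h=10, probe 10,11,12 → slot 12
150: h=2 → slot 2
699: h=6 → slot 6
698: h=12, probe 12,13 → slot 13
135: h=7 → slot 7
130: h=3, probe 3,4,5 → slot 5
960: h=4, probe 4,5,6,7,8,9 → slot 9
Table: [-, -, 150, 79, 657, 130, 699, 135, 710, 960, 789, 279, 959, 698, -, -, -]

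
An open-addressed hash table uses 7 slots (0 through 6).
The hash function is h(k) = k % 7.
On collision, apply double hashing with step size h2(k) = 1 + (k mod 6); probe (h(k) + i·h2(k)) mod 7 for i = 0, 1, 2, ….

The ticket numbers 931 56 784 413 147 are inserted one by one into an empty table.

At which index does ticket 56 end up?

931 hashes to 0; slot 0 is free => place at 0.
56 hashes to 0, h2=3; 0 taken => place at 3.
784 hashes to 0, h2=5; 0 taken => place at 5.
413 hashes to 0, h2=6; 0 taken => place at 6.
147 hashes to 0, h2=4; 0 taken => place at 4.
Table: [931, -, -, 56, 147, 784, 413]

3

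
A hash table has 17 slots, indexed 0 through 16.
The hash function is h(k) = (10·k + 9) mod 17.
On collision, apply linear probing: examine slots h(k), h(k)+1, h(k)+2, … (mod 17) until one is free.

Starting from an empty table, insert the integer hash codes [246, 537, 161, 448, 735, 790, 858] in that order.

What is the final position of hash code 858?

8

246: h=4 -> slot 4
537: h=7 -> slot 7
161: h=4, probe 4,5 -> slot 5
448: h=1 -> slot 1
735: h=15 -> slot 15
790: h=4, probe 4,5,6 -> slot 6
858: h=4, probe 4,5,6,7,8 -> slot 8
Table: [., 448, ., ., 246, 161, 790, 537, 858, ., ., ., ., ., ., 735, .]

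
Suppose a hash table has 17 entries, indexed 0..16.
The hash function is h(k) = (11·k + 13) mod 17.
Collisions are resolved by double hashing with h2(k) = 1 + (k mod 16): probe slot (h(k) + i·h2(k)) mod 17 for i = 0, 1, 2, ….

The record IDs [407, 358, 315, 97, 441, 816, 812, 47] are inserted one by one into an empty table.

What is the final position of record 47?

1

407 hashes to 2; slot 2 is free => place at 2.
358 hashes to 7; slot 7 is free => place at 7.
315 hashes to 10; slot 10 is free => place at 10.
97 hashes to 9; slot 9 is free => place at 9.
441 hashes to 2, h2=10; 2 taken => place at 12.
816 hashes to 13; slot 13 is free => place at 13.
812 hashes to 3; slot 3 is free => place at 3.
47 hashes to 3, h2=16; 3,2 taken => place at 1.
Table: [—, 47, 407, 812, —, —, —, 358, —, 97, 315, —, 441, 816, —, —, —]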